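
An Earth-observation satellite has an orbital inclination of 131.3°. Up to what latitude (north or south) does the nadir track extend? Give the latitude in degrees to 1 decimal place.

48.7°

Retrograde orbit: the ground track reaches ±(180° − i) = ±(180 − 131.3) = ±48.7°.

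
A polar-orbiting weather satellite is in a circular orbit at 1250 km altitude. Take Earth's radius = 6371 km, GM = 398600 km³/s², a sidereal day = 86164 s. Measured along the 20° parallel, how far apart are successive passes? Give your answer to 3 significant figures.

Semi-major axis a = 6371 + 1250 = 7621 km. Period T = 2π√(a³/μ) = 2π√(7621³/398600) = 6621.1 s = 110.35 min.
Node shift per orbit = (6621.1/86164) × 360° = 27.66°.
Equatorial spacing = 27.66 × 111.2 km/° = 3076 km.
At 20° latitude, spacing = 3076 × cos(20°) = 2891 km.

2890 km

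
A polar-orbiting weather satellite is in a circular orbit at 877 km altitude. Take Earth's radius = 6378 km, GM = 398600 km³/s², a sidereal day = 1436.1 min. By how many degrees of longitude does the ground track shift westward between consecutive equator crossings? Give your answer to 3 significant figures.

25.7°

Semi-major axis a = 6378 + 877 = 7255 km. Period T = 2π√(a³/μ) = 2π√(7255³/398600) = 6149.9 s = 102.50 min.
During one orbit Earth rotates (6149.9 / 86166) × 360° = 25.69°.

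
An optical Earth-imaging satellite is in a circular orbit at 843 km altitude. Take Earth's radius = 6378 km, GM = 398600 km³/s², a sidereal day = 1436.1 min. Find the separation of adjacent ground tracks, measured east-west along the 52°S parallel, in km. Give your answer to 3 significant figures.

1750 km

Semi-major axis a = 6378 + 843 = 7221 km. Period T = 2π√(a³/μ) = 2π√(7221³/398600) = 6106.7 s = 101.78 min.
Node shift per orbit = (6106.7/86166) × 360° = 25.51°.
Equatorial spacing = 25.51 × 111.3 km/° = 2840 km.
At 52° latitude, spacing = 2840 × cos(52°) = 1749 km.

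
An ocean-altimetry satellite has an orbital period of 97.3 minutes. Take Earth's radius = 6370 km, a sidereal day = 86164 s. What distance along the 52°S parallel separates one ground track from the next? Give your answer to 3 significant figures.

T = 97.3 min = 5838.0 s.
Node shift per orbit = (5838.0/86164) × 360° = 24.39°.
Equatorial spacing = 24.39 × 111.2 km/° = 2712 km.
At 52° latitude, spacing = 2712 × cos(52°) = 1670 km.

1670 km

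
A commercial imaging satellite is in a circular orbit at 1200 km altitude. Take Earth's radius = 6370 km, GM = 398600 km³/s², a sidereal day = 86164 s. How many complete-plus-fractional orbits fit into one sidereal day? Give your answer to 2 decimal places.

Semi-major axis a = 6370 + 1200 = 7570 km. Period T = 2π√(a³/μ) = 2π√(7570³/398600) = 6554.7 s = 109.25 min.
Orbits per sidereal day = 86164 / 6554.7 = 13.145.

13.15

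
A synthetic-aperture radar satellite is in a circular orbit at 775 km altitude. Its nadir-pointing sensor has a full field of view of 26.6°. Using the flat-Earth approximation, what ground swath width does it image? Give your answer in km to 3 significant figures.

366 km

Half-angle = 26.6°/2 = 13.3°.
Swath width ≈ 2h·tan(θ/2) = 2 × 775 × tan(13.3°) = 366.4 km.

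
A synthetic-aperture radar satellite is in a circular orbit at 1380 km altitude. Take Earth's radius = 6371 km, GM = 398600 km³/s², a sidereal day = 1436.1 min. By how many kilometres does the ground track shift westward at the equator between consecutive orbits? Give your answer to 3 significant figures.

Semi-major axis a = 6371 + 1380 = 7751 km. Period T = 2π√(a³/μ) = 2π√(7751³/398600) = 6791.2 s = 113.19 min.
During one orbit Earth rotates (6791.2 / 86166) × 360° = 28.37°.
At the equator that is 28.37° × (2π·6371/360) km/° = 28.37 × 111.2 = 3155 km.

3160 km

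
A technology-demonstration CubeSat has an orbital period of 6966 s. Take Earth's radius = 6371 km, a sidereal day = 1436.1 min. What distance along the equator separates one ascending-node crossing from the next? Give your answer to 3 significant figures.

During one orbit Earth rotates (6966.0 / 86166) × 360° = 29.10°.
At the equator that is 29.10° × (2π·6371/360) km/° = 29.10 × 111.2 = 3236 km.

3240 km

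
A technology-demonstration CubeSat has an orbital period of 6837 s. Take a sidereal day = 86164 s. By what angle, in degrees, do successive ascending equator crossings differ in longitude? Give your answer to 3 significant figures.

During one orbit Earth rotates (6837.0 / 86164) × 360° = 28.57°.

28.6°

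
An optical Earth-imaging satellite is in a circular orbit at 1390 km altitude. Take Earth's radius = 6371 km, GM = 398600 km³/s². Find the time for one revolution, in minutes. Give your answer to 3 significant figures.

Semi-major axis a = 6371 + 1390 = 7761 km. Period T = 2π√(a³/μ) = 2π√(7761³/398600) = 6804.4 s = 113.41 min.

113 min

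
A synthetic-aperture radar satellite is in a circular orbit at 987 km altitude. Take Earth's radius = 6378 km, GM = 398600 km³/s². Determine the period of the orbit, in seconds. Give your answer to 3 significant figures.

6290 seconds

Semi-major axis a = 6378 + 987 = 7365 km. Period T = 2π√(a³/μ) = 2π√(7365³/398600) = 6290.3 s = 104.84 min.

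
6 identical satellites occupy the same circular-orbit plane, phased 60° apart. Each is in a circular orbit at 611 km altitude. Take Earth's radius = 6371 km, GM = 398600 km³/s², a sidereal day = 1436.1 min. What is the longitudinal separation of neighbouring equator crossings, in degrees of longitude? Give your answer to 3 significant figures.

4.04°

Semi-major axis a = 6371 + 611 = 6982 km. Period T = 2π√(a³/μ) = 2π√(6982³/398600) = 5806.1 s = 96.77 min.
Single-satellite node shift = (5806.1/86166) × 360° = 24.26°.
With 6 satellites evenly phased, successive equator crossings are 24.26/6 = 4.043° apart.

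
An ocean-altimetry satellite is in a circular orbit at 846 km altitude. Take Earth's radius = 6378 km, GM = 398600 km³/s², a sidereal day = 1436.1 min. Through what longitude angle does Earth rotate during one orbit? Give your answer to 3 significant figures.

Semi-major axis a = 6378 + 846 = 7224 km. Period T = 2π√(a³/μ) = 2π√(7224³/398600) = 6110.5 s = 101.84 min.
During one orbit Earth rotates (6110.5 / 86166) × 360° = 25.53°.

25.5°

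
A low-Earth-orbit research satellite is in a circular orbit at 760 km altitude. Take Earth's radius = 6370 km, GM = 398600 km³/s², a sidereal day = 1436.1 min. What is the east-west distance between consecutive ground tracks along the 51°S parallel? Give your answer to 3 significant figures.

Semi-major axis a = 6370 + 760 = 7130 km. Period T = 2π√(a³/μ) = 2π√(7130³/398600) = 5991.6 s = 99.86 min.
Node shift per orbit = (5991.6/86166) × 360° = 25.03°.
Equatorial spacing = 25.03 × 111.2 km/° = 2783 km.
At 51° latitude, spacing = 2783 × cos(51°) = 1751 km.

1750 km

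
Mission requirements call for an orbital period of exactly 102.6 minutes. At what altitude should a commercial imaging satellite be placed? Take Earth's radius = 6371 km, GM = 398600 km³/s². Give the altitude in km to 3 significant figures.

T = 102.6 min = 6156.0 s.
From T = 2π√(a³/μ): a = (μ T²/4π²)^(1/3) = (398600 × 6156.0² / 4π²)^(1/3) = 7260 km.
Altitude h = a − R = 7260 − 6371 = 889 km.

889 km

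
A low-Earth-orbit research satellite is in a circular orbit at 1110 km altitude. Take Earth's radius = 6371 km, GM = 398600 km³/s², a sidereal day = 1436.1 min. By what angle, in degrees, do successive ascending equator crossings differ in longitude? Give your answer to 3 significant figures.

26.9°

Semi-major axis a = 6371 + 1110 = 7481 km. Period T = 2π√(a³/μ) = 2π√(7481³/398600) = 6439.5 s = 107.32 min.
During one orbit Earth rotates (6439.5 / 86166) × 360° = 26.90°.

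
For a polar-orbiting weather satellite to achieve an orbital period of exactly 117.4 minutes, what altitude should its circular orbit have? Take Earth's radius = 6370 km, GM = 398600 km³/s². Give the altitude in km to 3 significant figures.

T = 117.4 min = 7044.0 s.
From T = 2π√(a³/μ): a = (μ T²/4π²)^(1/3) = (398600 × 7044.0² / 4π²)^(1/3) = 7942 km.
Altitude h = a − R = 7942 − 6370 = 1572 km.

1570 km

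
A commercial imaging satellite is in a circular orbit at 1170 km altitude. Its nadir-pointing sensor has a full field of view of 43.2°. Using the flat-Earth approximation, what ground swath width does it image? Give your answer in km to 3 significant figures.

Half-angle = 43.2°/2 = 21.6°.
Swath width ≈ 2h·tan(θ/2) = 2 × 1170 × tan(21.6°) = 926.5 km.

926 km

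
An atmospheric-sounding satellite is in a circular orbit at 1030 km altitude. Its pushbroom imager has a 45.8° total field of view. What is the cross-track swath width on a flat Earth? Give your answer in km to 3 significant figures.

870 km

Half-angle = 45.8°/2 = 22.9°.
Swath width ≈ 2h·tan(θ/2) = 2 × 1030 × tan(22.9°) = 870.2 km.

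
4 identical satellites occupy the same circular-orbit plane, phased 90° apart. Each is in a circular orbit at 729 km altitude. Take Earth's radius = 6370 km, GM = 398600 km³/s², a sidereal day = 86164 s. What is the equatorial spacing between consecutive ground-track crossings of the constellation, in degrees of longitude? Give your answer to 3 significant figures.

Semi-major axis a = 6370 + 729 = 7099 km. Period T = 2π√(a³/μ) = 2π√(7099³/398600) = 5952.6 s = 99.21 min.
Single-satellite node shift = (5952.6/86164) × 360° = 24.87°.
With 4 satellites evenly phased, successive equator crossings are 24.87/4 = 6.218° apart.

6.22°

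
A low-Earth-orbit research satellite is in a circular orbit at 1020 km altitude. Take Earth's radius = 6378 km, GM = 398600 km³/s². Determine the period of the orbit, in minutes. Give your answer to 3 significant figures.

106 min

Semi-major axis a = 6378 + 1020 = 7398 km. Period T = 2π√(a³/μ) = 2π√(7398³/398600) = 6332.6 s = 105.54 min.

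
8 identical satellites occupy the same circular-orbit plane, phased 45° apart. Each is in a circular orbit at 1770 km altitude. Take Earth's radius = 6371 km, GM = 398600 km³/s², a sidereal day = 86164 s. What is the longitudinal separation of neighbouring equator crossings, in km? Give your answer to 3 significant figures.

Semi-major axis a = 6371 + 1770 = 8141 km. Period T = 2π√(a³/μ) = 2π√(8141³/398600) = 7310.2 s = 121.84 min.
Single-satellite node shift = (7310.2/86164) × 360° = 30.54°.
With 8 satellites evenly phased, successive equator crossings are 30.54/8 = 3.818° apart.
That is 3.818 × 111.2 = 425 km at the equator.

425 km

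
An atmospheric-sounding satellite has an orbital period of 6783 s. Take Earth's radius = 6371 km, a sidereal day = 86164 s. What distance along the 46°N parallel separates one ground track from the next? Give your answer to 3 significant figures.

2190 km

Node shift per orbit = (6783.0/86164) × 360° = 28.34°.
Equatorial spacing = 28.34 × 111.2 km/° = 3151 km.
At 46° latitude, spacing = 3151 × cos(46°) = 2189 km.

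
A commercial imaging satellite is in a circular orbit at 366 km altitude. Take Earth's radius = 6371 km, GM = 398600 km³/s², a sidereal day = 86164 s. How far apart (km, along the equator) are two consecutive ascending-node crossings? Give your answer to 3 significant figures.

Semi-major axis a = 6371 + 366 = 6737 km. Period T = 2π√(a³/μ) = 2π√(6737³/398600) = 5503.1 s = 91.72 min.
During one orbit Earth rotates (5503.1 / 86164) × 360° = 22.99°.
At the equator that is 22.99° × (2π·6371/360) km/° = 22.99 × 111.2 = 2557 km.

2560 km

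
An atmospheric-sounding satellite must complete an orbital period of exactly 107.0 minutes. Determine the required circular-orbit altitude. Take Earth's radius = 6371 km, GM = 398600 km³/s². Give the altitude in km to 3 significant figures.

T = 107.0 min = 6420.0 s.
From T = 2π√(a³/μ): a = (μ T²/4π²)^(1/3) = (398600 × 6420.0² / 4π²)^(1/3) = 7466 km.
Altitude h = a − R = 7466 − 6371 = 1095 km.

1090 km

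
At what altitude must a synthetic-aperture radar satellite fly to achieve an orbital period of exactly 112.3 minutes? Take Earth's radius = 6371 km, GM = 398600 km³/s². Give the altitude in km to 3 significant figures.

1340 km

T = 112.3 min = 6738.0 s.
From T = 2π√(a³/μ): a = (μ T²/4π²)^(1/3) = (398600 × 6738.0² / 4π²)^(1/3) = 7710 km.
Altitude h = a − R = 7710 − 6371 = 1339 km.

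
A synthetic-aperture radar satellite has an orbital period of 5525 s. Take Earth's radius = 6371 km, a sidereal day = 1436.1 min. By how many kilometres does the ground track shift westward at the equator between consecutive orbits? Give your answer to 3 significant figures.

During one orbit Earth rotates (5525.0 / 86166) × 360° = 23.08°.
At the equator that is 23.08° × (2π·6371/360) km/° = 23.08 × 111.2 = 2567 km.

2570 km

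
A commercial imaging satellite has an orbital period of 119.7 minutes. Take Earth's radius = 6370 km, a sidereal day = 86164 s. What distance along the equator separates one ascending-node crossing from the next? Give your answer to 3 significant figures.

3340 km

T = 119.7 min = 7182.0 s.
During one orbit Earth rotates (7182.0 / 86164) × 360° = 30.01°.
At the equator that is 30.01° × (2π·6370/360) km/° = 30.01 × 111.2 = 3336 km.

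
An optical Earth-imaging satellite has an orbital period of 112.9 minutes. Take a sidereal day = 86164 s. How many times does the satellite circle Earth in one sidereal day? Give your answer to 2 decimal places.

T = 112.9 min = 6774.0 s.
Orbits per sidereal day = 86164 / 6774.0 = 12.720.

12.72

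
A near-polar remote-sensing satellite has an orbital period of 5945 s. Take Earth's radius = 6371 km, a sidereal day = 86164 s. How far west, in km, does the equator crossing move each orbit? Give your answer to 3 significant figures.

2760 km

During one orbit Earth rotates (5945.0 / 86164) × 360° = 24.84°.
At the equator that is 24.84° × (2π·6371/360) km/° = 24.84 × 111.2 = 2762 km.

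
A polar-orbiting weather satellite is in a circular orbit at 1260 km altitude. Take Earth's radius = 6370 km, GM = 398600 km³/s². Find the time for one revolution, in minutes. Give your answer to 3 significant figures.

Semi-major axis a = 6370 + 1260 = 7630 km. Period T = 2π√(a³/μ) = 2π√(7630³/398600) = 6632.8 s = 110.55 min.

111 min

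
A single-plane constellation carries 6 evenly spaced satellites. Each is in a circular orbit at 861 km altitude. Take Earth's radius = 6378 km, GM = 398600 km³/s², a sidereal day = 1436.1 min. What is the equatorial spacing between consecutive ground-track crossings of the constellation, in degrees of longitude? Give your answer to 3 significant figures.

Semi-major axis a = 6378 + 861 = 7239 km. Period T = 2π√(a³/μ) = 2π√(7239³/398600) = 6129.6 s = 102.16 min.
Single-satellite node shift = (6129.6/86166) × 360° = 25.61°.
With 6 satellites evenly phased, successive equator crossings are 25.61/6 = 4.268° apart.

4.27°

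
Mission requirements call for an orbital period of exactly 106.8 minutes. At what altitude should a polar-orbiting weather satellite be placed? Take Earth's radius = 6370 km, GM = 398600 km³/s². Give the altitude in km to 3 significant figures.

1090 km

T = 106.8 min = 6408.0 s.
From T = 2π√(a³/μ): a = (μ T²/4π²)^(1/3) = (398600 × 6408.0² / 4π²)^(1/3) = 7457 km.
Altitude h = a − R = 7457 − 6370 = 1087 km.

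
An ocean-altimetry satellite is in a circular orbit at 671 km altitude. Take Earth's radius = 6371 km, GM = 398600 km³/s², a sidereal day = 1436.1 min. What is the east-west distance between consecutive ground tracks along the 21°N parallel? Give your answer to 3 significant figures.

Semi-major axis a = 6371 + 671 = 7042 km. Period T = 2π√(a³/μ) = 2π√(7042³/398600) = 5881.1 s = 98.02 min.
Node shift per orbit = (5881.1/86166) × 360° = 24.57°.
Equatorial spacing = 24.57 × 111.2 km/° = 2732 km.
At 21° latitude, spacing = 2732 × cos(21°) = 2551 km.

2550 km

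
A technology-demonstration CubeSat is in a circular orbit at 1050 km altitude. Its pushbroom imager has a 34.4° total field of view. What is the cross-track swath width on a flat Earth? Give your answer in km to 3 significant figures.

Half-angle = 34.4°/2 = 17.2°.
Swath width ≈ 2h·tan(θ/2) = 2 × 1050 × tan(17.2°) = 650.1 km.

650 km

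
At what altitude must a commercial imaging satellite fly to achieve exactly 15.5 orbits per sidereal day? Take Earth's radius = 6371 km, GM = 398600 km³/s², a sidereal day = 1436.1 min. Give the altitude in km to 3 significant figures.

Required period T = 86166 / 15.5 = 5559.1 s.
From T = 2π√(a³/μ): a = (μ T²/4π²)^(1/3) = (398600 × 5559.1² / 4π²)^(1/3) = 6783 km.
Altitude h = a − R = 6783 − 6371 = 412 km.

412 km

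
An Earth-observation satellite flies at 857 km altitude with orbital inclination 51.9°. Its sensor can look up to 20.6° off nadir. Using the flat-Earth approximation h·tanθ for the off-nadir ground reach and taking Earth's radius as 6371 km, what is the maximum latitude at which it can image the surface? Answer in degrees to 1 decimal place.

54.8°

For a prograde orbit the ground track reaches latitude ±i = ±51.9°.
Sensor half-swath on the ground ≈ 857·tan(20.6°) = 322 km = 2.90° of latitude.
Maximum observable latitude ≈ 51.9 + 2.90 = 54.8°.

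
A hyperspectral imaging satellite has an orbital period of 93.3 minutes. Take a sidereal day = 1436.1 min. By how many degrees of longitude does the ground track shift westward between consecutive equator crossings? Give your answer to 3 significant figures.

T = 93.3 min = 5598.0 s.
During one orbit Earth rotates (5598.0 / 86166) × 360° = 23.39°.

23.4°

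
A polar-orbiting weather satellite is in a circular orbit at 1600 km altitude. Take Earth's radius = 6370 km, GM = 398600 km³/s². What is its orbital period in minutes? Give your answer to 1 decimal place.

118.0 min

Semi-major axis a = 6370 + 1600 = 7970 km. Period T = 2π√(a³/μ) = 2π√(7970³/398600) = 7081.1 s = 118.02 min.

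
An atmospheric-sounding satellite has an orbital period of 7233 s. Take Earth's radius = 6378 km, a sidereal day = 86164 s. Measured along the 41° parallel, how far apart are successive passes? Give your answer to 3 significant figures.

2540 km

Node shift per orbit = (7233.0/86164) × 360° = 30.22°.
Equatorial spacing = 30.22 × 111.3 km/° = 3364 km.
At 41° latitude, spacing = 3364 × cos(41°) = 2539 km.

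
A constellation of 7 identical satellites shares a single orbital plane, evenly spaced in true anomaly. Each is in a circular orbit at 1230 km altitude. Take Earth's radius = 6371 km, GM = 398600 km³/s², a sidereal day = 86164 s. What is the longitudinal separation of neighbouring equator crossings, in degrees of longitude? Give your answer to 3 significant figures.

Semi-major axis a = 6371 + 1230 = 7601 km. Period T = 2π√(a³/μ) = 2π√(7601³/398600) = 6595.0 s = 109.92 min.
Single-satellite node shift = (6595.0/86164) × 360° = 27.55°.
With 7 satellites evenly phased, successive equator crossings are 27.55/7 = 3.936° apart.

3.94°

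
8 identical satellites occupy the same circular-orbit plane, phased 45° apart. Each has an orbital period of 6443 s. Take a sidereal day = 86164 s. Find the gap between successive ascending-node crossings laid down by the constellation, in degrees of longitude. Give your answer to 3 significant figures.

Single-satellite node shift = (6443.0/86164) × 360° = 26.92°.
With 8 satellites evenly phased, successive equator crossings are 26.92/8 = 3.365° apart.

3.36°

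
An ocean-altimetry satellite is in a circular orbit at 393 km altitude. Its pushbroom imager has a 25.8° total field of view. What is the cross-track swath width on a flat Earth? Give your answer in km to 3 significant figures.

Half-angle = 25.8°/2 = 12.9°.
Swath width ≈ 2h·tan(θ/2) = 2 × 393 × tan(12.9°) = 180.0 km.

180 km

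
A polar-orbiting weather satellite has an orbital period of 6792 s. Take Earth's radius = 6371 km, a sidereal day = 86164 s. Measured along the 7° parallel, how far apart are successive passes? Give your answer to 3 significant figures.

Node shift per orbit = (6792.0/86164) × 360° = 28.38°.
Equatorial spacing = 28.38 × 111.2 km/° = 3155 km.
At 7° latitude, spacing = 3155 × cos(7°) = 3132 km.

3130 km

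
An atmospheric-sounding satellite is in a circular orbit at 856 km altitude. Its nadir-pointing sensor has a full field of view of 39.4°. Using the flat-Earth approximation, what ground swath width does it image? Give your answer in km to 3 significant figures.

613 km

Half-angle = 39.4°/2 = 19.7°.
Swath width ≈ 2h·tan(θ/2) = 2 × 856 × tan(19.7°) = 613.0 km.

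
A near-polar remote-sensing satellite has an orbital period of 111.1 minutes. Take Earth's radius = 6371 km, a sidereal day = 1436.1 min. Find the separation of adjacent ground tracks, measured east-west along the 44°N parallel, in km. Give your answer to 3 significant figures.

T = 111.1 min = 6666.0 s.
Node shift per orbit = (6666.0/86166) × 360° = 27.85°.
Equatorial spacing = 27.85 × 111.2 km/° = 3097 km.
At 44° latitude, spacing = 3097 × cos(44°) = 2228 km.

2230 km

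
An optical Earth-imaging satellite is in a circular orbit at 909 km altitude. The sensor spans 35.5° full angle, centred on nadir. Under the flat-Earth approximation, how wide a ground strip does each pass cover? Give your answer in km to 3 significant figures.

582 km

Half-angle = 35.5°/2 = 17.75°.
Swath width ≈ 2h·tan(θ/2) = 2 × 909 × tan(17.75°) = 581.9 km.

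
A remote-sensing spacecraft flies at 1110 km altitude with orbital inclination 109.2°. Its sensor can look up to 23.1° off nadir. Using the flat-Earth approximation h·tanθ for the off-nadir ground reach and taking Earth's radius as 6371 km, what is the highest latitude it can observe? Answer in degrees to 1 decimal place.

75.1°

Retrograde orbit: the ground track reaches ±(180° − i) = ±(180 − 109.2) = ±70.8°.
Sensor half-swath on the ground ≈ 1110·tan(23.1°) = 473 km = 4.26° of latitude.
Maximum observable latitude ≈ 70.8 + 4.26 = 75.1°.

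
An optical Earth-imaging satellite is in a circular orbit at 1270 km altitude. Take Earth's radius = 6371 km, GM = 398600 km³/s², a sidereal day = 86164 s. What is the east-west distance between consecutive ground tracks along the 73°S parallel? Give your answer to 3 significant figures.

Semi-major axis a = 6371 + 1270 = 7641 km. Period T = 2π√(a³/μ) = 2π√(7641³/398600) = 6647.2 s = 110.79 min.
Node shift per orbit = (6647.2/86164) × 360° = 27.77°.
Equatorial spacing = 27.77 × 111.2 km/° = 3088 km.
At 73° latitude, spacing = 3088 × cos(73°) = 903 km.

903 km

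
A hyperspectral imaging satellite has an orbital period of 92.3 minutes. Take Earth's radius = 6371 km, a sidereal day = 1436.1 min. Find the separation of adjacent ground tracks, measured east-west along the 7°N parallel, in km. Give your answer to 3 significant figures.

2550 km

T = 92.3 min = 5538.0 s.
Node shift per orbit = (5538.0/86166) × 360° = 23.14°.
Equatorial spacing = 23.14 × 111.2 km/° = 2573 km.
At 7° latitude, spacing = 2573 × cos(7°) = 2554 km.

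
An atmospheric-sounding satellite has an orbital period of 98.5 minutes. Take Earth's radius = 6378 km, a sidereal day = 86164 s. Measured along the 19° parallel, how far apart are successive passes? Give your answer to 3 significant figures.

2600 km

T = 98.5 min = 5910.0 s.
Node shift per orbit = (5910.0/86164) × 360° = 24.69°.
Equatorial spacing = 24.69 × 111.3 km/° = 2749 km.
At 19° latitude, spacing = 2749 × cos(19°) = 2599 km.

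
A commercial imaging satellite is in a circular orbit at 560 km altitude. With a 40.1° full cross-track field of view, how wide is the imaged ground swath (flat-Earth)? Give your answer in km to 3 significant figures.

Half-angle = 40.1°/2 = 20.05°.
Swath width ≈ 2h·tan(θ/2) = 2 × 560 × tan(20.05°) = 408.8 km.

409 km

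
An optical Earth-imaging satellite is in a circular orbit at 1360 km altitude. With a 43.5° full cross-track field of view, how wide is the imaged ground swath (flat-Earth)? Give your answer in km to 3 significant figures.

1090 km

Half-angle = 43.5°/2 = 21.75°.
Swath width ≈ 2h·tan(θ/2) = 2 × 1360 × tan(21.75°) = 1085.2 km.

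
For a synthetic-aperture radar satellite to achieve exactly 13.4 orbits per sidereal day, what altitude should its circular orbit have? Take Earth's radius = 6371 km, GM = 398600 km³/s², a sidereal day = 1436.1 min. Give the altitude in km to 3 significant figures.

Required period T = 86166 / 13.4 = 6430.3 s.
From T = 2π√(a³/μ): a = (μ T²/4π²)^(1/3) = (398600 × 6430.3² / 4π²)^(1/3) = 7474 km.
Altitude h = a − R = 7474 − 6371 = 1103 km.

1100 km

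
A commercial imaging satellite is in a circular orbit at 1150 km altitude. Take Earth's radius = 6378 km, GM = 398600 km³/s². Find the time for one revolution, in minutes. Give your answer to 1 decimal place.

Semi-major axis a = 6378 + 1150 = 7528 km. Period T = 2π√(a³/μ) = 2π√(7528³/398600) = 6500.3 s = 108.34 min.

108.3 min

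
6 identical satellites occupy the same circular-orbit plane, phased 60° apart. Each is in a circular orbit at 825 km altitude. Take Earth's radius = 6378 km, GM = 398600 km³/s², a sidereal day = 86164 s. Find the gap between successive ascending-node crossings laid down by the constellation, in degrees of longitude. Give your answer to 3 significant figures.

4.24°

Semi-major axis a = 6378 + 825 = 7203 km. Period T = 2π√(a³/μ) = 2π√(7203³/398600) = 6083.9 s = 101.40 min.
Single-satellite node shift = (6083.9/86164) × 360° = 25.42°.
With 6 satellites evenly phased, successive equator crossings are 25.42/6 = 4.236° apart.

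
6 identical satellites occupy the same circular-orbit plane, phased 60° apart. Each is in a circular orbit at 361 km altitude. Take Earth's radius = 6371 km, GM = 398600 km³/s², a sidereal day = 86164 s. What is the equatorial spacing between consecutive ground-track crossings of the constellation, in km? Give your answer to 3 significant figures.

426 km

Semi-major axis a = 6371 + 361 = 6732 km. Period T = 2π√(a³/μ) = 2π√(6732³/398600) = 5497.0 s = 91.62 min.
Single-satellite node shift = (5497.0/86164) × 360° = 22.97°.
With 6 satellites evenly phased, successive equator crossings are 22.97/6 = 3.828° apart.
That is 3.828 × 111.2 = 426 km at the equator.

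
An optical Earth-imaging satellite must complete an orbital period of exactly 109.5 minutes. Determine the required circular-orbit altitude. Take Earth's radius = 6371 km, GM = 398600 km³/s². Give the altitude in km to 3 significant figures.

T = 109.5 min = 6570.0 s.
From T = 2π√(a³/μ): a = (μ T²/4π²)^(1/3) = (398600 × 6570.0² / 4π²)^(1/3) = 7582 km.
Altitude h = a − R = 7582 − 6371 = 1211 km.

1210 km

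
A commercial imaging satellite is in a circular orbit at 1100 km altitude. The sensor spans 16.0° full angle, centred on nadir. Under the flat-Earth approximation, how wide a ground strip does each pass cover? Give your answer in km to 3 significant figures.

309 km

Half-angle = 16.0°/2 = 8°.
Swath width ≈ 2h·tan(θ/2) = 2 × 1100 × tan(8°) = 309.2 km.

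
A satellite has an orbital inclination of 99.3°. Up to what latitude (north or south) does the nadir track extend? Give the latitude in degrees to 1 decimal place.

Retrograde orbit: the ground track reaches ±(180° − i) = ±(180 − 99.3) = ±80.7°.

80.7°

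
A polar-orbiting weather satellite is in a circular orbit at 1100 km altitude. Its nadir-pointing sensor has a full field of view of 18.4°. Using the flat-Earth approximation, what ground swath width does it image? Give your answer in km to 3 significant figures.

356 km

Half-angle = 18.4°/2 = 9.2°.
Swath width ≈ 2h·tan(θ/2) = 2 × 1100 × tan(9.2°) = 356.3 km.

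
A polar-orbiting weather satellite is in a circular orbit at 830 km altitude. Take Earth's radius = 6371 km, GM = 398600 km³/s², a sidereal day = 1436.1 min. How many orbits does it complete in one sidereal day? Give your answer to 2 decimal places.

14.17

Semi-major axis a = 6371 + 830 = 7201 km. Period T = 2π√(a³/μ) = 2π√(7201³/398600) = 6081.4 s = 101.36 min.
Orbits per sidereal day = 86166 / 6081.4 = 14.169.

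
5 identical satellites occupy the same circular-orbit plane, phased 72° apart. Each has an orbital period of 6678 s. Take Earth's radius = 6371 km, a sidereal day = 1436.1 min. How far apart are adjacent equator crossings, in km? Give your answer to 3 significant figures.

Single-satellite node shift = (6678.0/86166) × 360° = 27.90°.
With 5 satellites evenly phased, successive equator crossings are 27.90/5 = 5.580° apart.
That is 5.580 × 111.2 = 620 km at the equator.

620 km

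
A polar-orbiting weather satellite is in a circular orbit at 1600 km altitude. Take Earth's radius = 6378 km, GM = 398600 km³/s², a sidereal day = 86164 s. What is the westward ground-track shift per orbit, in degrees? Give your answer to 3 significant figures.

29.6°

Semi-major axis a = 6378 + 1600 = 7978 km. Period T = 2π√(a³/μ) = 2π√(7978³/398600) = 7091.7 s = 118.20 min.
During one orbit Earth rotates (7091.7 / 86164) × 360° = 29.63°.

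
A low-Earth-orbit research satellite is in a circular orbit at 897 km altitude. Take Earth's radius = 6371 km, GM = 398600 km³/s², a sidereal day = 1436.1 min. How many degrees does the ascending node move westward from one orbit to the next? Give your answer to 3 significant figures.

25.8°

Semi-major axis a = 6371 + 897 = 7268 km. Period T = 2π√(a³/μ) = 2π√(7268³/398600) = 6166.4 s = 102.77 min.
During one orbit Earth rotates (6166.4 / 86166) × 360° = 25.76°.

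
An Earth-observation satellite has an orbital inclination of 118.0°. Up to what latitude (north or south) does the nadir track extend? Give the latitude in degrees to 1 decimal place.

Retrograde orbit: the ground track reaches ±(180° − i) = ±(180 − 118.0) = ±62.0°.

62.0°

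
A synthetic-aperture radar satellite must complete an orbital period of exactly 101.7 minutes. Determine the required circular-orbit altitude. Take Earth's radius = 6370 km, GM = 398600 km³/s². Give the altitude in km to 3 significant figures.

T = 101.7 min = 6102.0 s.
From T = 2π√(a³/μ): a = (μ T²/4π²)^(1/3) = (398600 × 6102.0² / 4π²)^(1/3) = 7217 km.
Altitude h = a − R = 7217 − 6370 = 847 km.

847 km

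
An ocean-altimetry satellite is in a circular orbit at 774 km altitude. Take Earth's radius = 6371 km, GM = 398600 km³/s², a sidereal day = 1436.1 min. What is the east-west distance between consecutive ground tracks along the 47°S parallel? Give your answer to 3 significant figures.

1900 km

Semi-major axis a = 6371 + 774 = 7145 km. Period T = 2π√(a³/μ) = 2π√(7145³/398600) = 6010.6 s = 100.18 min.
Node shift per orbit = (6010.6/86166) × 360° = 25.11°.
Equatorial spacing = 25.11 × 111.2 km/° = 2792 km.
At 47° latitude, spacing = 2792 × cos(47°) = 1904 km.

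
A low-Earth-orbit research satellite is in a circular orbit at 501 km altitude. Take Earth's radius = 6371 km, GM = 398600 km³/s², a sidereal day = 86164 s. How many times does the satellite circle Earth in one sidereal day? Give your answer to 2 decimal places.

15.20

Semi-major axis a = 6371 + 501 = 6872 km. Period T = 2π√(a³/μ) = 2π√(6872³/398600) = 5669.4 s = 94.49 min.
Orbits per sidereal day = 86164 / 5669.4 = 15.198.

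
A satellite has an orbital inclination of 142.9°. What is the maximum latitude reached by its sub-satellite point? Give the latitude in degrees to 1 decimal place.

Retrograde orbit: the ground track reaches ±(180° − i) = ±(180 − 142.9) = ±37.1°.

37.1°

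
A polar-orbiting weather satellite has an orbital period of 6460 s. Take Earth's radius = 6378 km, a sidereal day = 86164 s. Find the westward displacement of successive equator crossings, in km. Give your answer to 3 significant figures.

3000 km

During one orbit Earth rotates (6460.0 / 86164) × 360° = 26.99°.
At the equator that is 26.99° × (2π·6378/360) km/° = 26.99 × 111.3 = 3004 km.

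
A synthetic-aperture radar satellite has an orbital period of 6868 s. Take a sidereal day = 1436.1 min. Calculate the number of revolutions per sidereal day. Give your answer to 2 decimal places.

Orbits per sidereal day = 86166 / 6868.0 = 12.546.

12.55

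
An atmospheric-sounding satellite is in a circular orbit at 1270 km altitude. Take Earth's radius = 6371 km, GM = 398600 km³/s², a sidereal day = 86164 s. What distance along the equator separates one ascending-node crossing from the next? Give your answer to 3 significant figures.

3090 km

Semi-major axis a = 6371 + 1270 = 7641 km. Period T = 2π√(a³/μ) = 2π√(7641³/398600) = 6647.2 s = 110.79 min.
During one orbit Earth rotates (6647.2 / 86164) × 360° = 27.77°.
At the equator that is 27.77° × (2π·6371/360) km/° = 27.77 × 111.2 = 3088 km.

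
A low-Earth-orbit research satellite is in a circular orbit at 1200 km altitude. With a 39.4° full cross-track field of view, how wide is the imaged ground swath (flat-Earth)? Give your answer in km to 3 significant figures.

859 km

Half-angle = 39.4°/2 = 19.7°.
Swath width ≈ 2h·tan(θ/2) = 2 × 1200 × tan(19.7°) = 859.3 km.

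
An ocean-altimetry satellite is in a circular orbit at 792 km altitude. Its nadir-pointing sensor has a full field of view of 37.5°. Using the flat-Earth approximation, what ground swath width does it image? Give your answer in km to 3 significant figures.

538 km

Half-angle = 37.5°/2 = 18.75°.
Swath width ≈ 2h·tan(θ/2) = 2 × 792 × tan(18.75°) = 537.7 km.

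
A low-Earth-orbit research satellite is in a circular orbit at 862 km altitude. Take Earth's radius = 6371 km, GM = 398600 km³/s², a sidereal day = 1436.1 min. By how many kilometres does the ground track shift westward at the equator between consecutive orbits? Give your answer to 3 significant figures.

2840 km

Semi-major axis a = 6371 + 862 = 7233 km. Period T = 2π√(a³/μ) = 2π√(7233³/398600) = 6121.9 s = 102.03 min.
During one orbit Earth rotates (6121.9 / 86166) × 360° = 25.58°.
At the equator that is 25.58° × (2π·6371/360) km/° = 25.58 × 111.2 = 2844 km.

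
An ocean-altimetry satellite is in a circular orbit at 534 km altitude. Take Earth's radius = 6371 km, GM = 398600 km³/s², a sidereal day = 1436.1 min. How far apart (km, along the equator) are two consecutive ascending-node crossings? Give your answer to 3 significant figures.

2650 km

Semi-major axis a = 6371 + 534 = 6905 km. Period T = 2π√(a³/μ) = 2π√(6905³/398600) = 5710.3 s = 95.17 min.
During one orbit Earth rotates (5710.3 / 86166) × 360° = 23.86°.
At the equator that is 23.86° × (2π·6371/360) km/° = 23.86 × 111.2 = 2653 km.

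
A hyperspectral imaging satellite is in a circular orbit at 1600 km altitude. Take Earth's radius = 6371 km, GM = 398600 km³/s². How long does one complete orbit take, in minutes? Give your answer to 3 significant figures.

Semi-major axis a = 6371 + 1600 = 7971 km. Period T = 2π√(a³/μ) = 2π√(7971³/398600) = 7082.4 s = 118.04 min.

118 min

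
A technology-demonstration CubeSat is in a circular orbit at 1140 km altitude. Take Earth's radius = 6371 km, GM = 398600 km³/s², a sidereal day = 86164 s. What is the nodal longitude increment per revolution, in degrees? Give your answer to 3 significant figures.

Semi-major axis a = 6371 + 1140 = 7511 km. Period T = 2π√(a³/μ) = 2π√(7511³/398600) = 6478.3 s = 107.97 min.
During one orbit Earth rotates (6478.3 / 86164) × 360° = 27.07°.

27.1°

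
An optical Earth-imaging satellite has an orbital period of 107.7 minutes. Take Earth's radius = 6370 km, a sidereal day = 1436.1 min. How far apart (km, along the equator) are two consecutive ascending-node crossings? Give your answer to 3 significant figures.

T = 107.7 min = 6462.0 s.
During one orbit Earth rotates (6462.0 / 86166) × 360° = 27.00°.
At the equator that is 27.00° × (2π·6370/360) km/° = 27.00 × 111.2 = 3002 km.

3000 km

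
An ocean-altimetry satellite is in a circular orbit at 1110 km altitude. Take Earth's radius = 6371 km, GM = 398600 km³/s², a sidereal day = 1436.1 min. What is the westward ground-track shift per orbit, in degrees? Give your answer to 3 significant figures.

Semi-major axis a = 6371 + 1110 = 7481 km. Period T = 2π√(a³/μ) = 2π√(7481³/398600) = 6439.5 s = 107.32 min.
During one orbit Earth rotates (6439.5 / 86166) × 360° = 26.90°.

26.9°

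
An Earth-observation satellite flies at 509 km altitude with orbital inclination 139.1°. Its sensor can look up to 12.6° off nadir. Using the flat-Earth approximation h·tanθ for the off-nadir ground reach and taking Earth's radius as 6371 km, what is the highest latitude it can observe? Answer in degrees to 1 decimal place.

Retrograde orbit: the ground track reaches ±(180° − i) = ±(180 − 139.1) = ±40.9°.
Sensor half-swath on the ground ≈ 509·tan(12.6°) = 114 km = 1.02° of latitude.
Maximum observable latitude ≈ 40.9 + 1.02 = 41.9°.

41.9°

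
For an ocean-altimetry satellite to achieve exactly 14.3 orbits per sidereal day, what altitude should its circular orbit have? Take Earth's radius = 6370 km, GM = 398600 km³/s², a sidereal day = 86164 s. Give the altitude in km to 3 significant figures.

787 km

Required period T = 86164 / 14.3 = 6025.5 s.
From T = 2π√(a³/μ): a = (μ T²/4π²)^(1/3) = (398600 × 6025.5² / 4π²)^(1/3) = 7157 km.
Altitude h = a − R = 7157 − 6370 = 787 km.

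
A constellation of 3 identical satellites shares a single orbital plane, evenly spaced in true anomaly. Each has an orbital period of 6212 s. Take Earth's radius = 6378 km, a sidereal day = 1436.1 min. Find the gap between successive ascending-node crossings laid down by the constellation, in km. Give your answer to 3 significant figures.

963 km

Single-satellite node shift = (6212.0/86166) × 360° = 25.95°.
With 3 satellites evenly phased, successive equator crossings are 25.95/3 = 8.651° apart.
That is 8.651 × 111.3 = 963 km at the equator.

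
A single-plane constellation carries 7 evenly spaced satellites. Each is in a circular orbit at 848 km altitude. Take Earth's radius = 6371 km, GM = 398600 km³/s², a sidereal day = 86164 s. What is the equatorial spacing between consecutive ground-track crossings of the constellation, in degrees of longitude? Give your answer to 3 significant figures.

Semi-major axis a = 6371 + 848 = 7219 km. Period T = 2π√(a³/μ) = 2π√(7219³/398600) = 6104.2 s = 101.74 min.
Single-satellite node shift = (6104.2/86164) × 360° = 25.50°.
With 7 satellites evenly phased, successive equator crossings are 25.50/7 = 3.643° apart.

3.64°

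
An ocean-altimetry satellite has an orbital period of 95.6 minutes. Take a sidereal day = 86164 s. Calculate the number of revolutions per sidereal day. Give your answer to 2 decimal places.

15.02

T = 95.6 min = 5736.0 s.
Orbits per sidereal day = 86164 / 5736.0 = 15.022.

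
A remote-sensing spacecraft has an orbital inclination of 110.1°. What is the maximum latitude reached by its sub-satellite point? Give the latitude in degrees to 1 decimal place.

Retrograde orbit: the ground track reaches ±(180° − i) = ±(180 − 110.1) = ±69.9°.

69.9°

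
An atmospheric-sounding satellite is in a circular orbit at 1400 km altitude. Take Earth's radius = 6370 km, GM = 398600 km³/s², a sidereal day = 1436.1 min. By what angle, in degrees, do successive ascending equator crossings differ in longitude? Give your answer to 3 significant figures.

Semi-major axis a = 6370 + 1400 = 7770 km. Period T = 2π√(a³/μ) = 2π√(7770³/398600) = 6816.2 s = 113.60 min.
During one orbit Earth rotates (6816.2 / 86166) × 360° = 28.48°.

28.5°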